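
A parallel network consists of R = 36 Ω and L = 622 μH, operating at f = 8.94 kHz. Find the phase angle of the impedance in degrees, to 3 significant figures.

ω = 2πf = 56170 rad/s
X_L = ωL = 34.9 Ω
Parallel: admittances add. Y = 1/R + 1/(jωL)
Y = (0.0278 − j0.0286) S
|Y| = 0.0399 S → |Z| = 1/|Y| = 25.1 Ω, ∠Z = −∠Y = 45.9°

45.9°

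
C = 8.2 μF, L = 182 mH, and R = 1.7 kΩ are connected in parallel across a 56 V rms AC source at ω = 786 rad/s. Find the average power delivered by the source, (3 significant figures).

1.84 W

X_L = ωL = 143 Ω
X_C = 1/(ωC) = 155 Ω
Parallel: admittances add. Y = 1/R + 1/(jωL) + jωC
Y = (0.000588 − j0.000545) S
|Y| = 0.000802 S → |Z| = 1/|Y| = 1250 Ω, ∠Z = −∠Y = 42.8°
I = V/|Z| = 44.9 mA
P = VI cos φ = 56 × 0.0449 × cos(42.8°) = 1.84 W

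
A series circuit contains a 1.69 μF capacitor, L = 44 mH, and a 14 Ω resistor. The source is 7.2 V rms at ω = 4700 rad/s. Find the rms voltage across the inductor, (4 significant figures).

18.13 V

X_L = ωL = 206.8 Ω
X_C = 1/(ωC) = 125.9 Ω
Net reactance X = X_L − X_C = 80.90 Ω
Z = 14.00 + j80.90 Ω
|Z| = √(14.00² + 80.90²) = 82.11 Ω
I = V/|Z| = 87.69 mA
V_L = I·|Z_L| = 0.08769 × 206.8 = 18.13 V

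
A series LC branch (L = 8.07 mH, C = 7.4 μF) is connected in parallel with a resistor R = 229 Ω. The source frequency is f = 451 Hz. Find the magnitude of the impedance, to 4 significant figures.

ω = 2πf = 2834 rad/s
X_L = ωL = 22.87 Ω
X_C = 1/(ωC) = 47.69 Ω
Branch 1: Z₁ = R = 229.0 Ω
Branch 2 (series LC): Z₂ = j(X_L − X_C) = −j24.82 Ω
Parallel: Z = Z₁Z₂/(Z₁+Z₂), |Z| = 24.68 Ω, ∠Z = -83.81°

24.68 Ω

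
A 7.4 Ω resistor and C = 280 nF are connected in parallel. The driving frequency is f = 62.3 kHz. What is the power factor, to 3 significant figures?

ω = 2πf = 391400 rad/s
X_C = 1/(ωC) = 9.12 Ω
Parallel: admittances add. Y = 1/R + jωC
Y = (0.135 + j0.110) S
|Y| = 0.174 S → |Z| = 1/|Y| = 5.75 Ω, ∠Z = −∠Y = -39.0°
cos φ = cos(-39.0°) = 0.777

0.777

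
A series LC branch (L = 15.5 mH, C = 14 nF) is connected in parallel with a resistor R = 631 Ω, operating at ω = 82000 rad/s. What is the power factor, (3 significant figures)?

0.535

X_L = ωL = 1270 Ω
X_C = 1/(ωC) = 871 Ω
Branch 1: Z₁ = R = 631 Ω
Branch 2 (series LC): Z₂ = j(X_L − X_C) = j400 Ω
Parallel: Z = Z₁Z₂/(Z₁+Z₂), |Z| = 338 Ω, ∠Z = 57.6°
cos φ = cos(57.6°) = 0.535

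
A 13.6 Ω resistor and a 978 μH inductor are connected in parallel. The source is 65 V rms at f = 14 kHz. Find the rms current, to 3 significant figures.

ω = 2πf = 87960 rad/s
X_L = ωL = 86.0 Ω
Parallel: admittances add. Y = 1/R + 1/(jωL)
Y = (0.0735 − j0.0116) S
|Y| = 0.0744 S → |Z| = 1/|Y| = 13.4 Ω, ∠Z = −∠Y = 8.98°
I = V/|Z| = 65/13.4 = 4.84 A

4.84 A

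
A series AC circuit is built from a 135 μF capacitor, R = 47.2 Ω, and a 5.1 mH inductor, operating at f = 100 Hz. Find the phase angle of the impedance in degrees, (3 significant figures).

-10.3°

ω = 2πf = 628.3 rad/s
X_L = ωL = 3.20 Ω
X_C = 1/(ωC) = 11.8 Ω
Net reactance X = X_L − X_C = -8.58 Ω
Z = 47.2 − j8.58 Ω
|Z| = √(47.2² + 8.58²) = 48.0 Ω
∠Z = arctan(-8.58/47.2) = -10.3°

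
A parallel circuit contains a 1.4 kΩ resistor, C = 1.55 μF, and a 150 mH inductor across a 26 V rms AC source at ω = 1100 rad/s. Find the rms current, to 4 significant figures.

X_L = ωL = 165.0 Ω
X_C = 1/(ωC) = 586.5 Ω
Parallel: admittances add. Y = 1/R + 1/(jωL) + jωC
Y = (0.0007143 − j0.004356) S
|Y| = 0.004414 S → |Z| = 1/|Y| = 226.6 Ω, ∠Z = −∠Y = 80.69°
I = V/|Z| = 26/226.6 = 114.8 mA

114.8 mA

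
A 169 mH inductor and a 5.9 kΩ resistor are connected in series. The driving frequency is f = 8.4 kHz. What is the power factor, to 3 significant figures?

ω = 2πf = 52780 rad/s
X_L = ωL = 8920 Ω
Z = 5900 + j8920 Ω
|Z| = √(5900² + 8920²) = 10700 Ω
∠Z = arctan(8920/5900) = 56.5°
cos φ = cos(56.5°) = 0.552

0.552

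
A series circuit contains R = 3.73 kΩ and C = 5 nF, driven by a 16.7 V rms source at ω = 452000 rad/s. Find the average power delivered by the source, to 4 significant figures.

73.73 mW

X_C = 1/(ωC) = 442.5 Ω
Z = 3730 − j442.5 Ω
|Z| = √(3730² + 442.5²) = 3756 Ω
∠Z = arctan(-442.5/3730) = -6.765°
I = V/|Z| = 4.446 mA
P = VI cos φ = 16.7 × 0.004446 × cos(-6.765°) = 73.73 mW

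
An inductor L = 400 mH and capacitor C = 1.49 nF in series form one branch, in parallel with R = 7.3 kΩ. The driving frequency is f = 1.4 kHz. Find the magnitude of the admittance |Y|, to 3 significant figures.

138 μS

ω = 2πf = 8796 rad/s
X_L = ωL = 3520 Ω
X_C = 1/(ωC) = 76300 Ω
Branch 1: Z₁ = R = 7300 Ω
Branch 2 (series LC): Z₂ = j(X_L − X_C) = −j72800 Ω
Parallel: Z = Z₁Z₂/(Z₁+Z₂), |Z| = 7260 Ω, ∠Z = -5.73°
|Y| = 1/|Z| = 138 μS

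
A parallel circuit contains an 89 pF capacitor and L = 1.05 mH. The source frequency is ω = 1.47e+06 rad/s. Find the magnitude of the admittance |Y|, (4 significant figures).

517.0 μS

X_L = ωL = 1544 Ω
X_C = 1/(ωC) = 7644 Ω
Parallel: admittances add. Y = 1/(jωL) + jωC
Y = (0 − j0.0005170) S
|Y| = 0.0005170 S → |Z| = 1/|Y| = 1934 Ω, ∠Z = −∠Y = 90.00°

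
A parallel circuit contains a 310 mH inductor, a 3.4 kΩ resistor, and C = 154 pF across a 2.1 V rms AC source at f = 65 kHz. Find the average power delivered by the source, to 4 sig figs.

ω = 2πf = 408400 rad/s
X_L = ωL = 126600 Ω
X_C = 1/(ωC) = 15900 Ω
Parallel: admittances add. Y = 1/R + 1/(jωL) + jωC
Y = (0.0002941 + j5.5e-05) S
|Y| = 0.0002992 S → |Z| = 1/|Y| = 3342 Ω, ∠Z = −∠Y = -10.59°
I = V/|Z| = 628.4 μA
P = VI cos φ = 2.1 × 0.0006284 × cos(-10.59°) = 1.297 mW

1.297 mW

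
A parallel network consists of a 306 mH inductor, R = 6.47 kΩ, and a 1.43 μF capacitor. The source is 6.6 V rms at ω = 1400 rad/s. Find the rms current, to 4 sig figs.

X_L = ωL = 428.4 Ω
X_C = 1/(ωC) = 499.5 Ω
Parallel: admittances add. Y = 1/R + 1/(jωL) + jωC
Y = (0.0001546 − j0.0003323) S
|Y| = 0.0003665 S → |Z| = 1/|Y| = 2729 Ω, ∠Z = −∠Y = 65.05°
I = V/|Z| = 6.6/2729 = 2.419 mA

2.419 mA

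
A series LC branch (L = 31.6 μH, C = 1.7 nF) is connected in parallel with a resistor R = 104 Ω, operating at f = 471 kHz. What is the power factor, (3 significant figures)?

ω = 2πf = 2.959e+06 rad/s
X_L = ωL = 93.5 Ω
X_C = 1/(ωC) = 199 Ω
Branch 1: Z₁ = R = 104 Ω
Branch 2 (series LC): Z₂ = j(X_L − X_C) = −j105 Ω
Parallel: Z = Z₁Z₂/(Z₁+Z₂), |Z| = 74.0 Ω, ∠Z = -44.7°
cos φ = cos(-44.7°) = 0.711

0.711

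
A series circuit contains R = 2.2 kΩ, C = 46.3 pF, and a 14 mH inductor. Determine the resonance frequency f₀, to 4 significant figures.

ω₀ = 1/√(LC) = 1/√(0.014 × 4.63e-11) = 1.242e+06 rad/s
f₀ = ω₀/(2π) = 197.7 kHz

197.7 kHz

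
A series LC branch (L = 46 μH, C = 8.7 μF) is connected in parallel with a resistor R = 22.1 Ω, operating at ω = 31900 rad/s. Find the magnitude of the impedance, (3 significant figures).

X_L = ωL = 1.47 Ω
X_C = 1/(ωC) = 3.60 Ω
Branch 1: Z₁ = R = 22.1 Ω
Branch 2 (series LC): Z₂ = j(X_L − X_C) = −j2.14 Ω
Parallel: Z = Z₁Z₂/(Z₁+Z₂), |Z| = 2.13 Ω, ∠Z = -84.5°

2.13 Ω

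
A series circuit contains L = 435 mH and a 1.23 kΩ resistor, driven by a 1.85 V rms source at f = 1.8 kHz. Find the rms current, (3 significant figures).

365 μA

ω = 2πf = 11310 rad/s
X_L = ωL = 4920 Ω
Z = 1230 + j4920 Ω
|Z| = √(1230² + 4920²) = 5070 Ω
I = V/|Z| = 1.85/5070 = 365 μA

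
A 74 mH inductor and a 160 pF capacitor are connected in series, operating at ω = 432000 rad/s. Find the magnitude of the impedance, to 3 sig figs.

17500 Ω

X_L = ωL = 32000 Ω
X_C = 1/(ωC) = 14500 Ω
Net reactance X = X_L − X_C = 17500 Ω
Z = j17500 Ω
|Z| = √(0² + 17500²) = 17500 Ω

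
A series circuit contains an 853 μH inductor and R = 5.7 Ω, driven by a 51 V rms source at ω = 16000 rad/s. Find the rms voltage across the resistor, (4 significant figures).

X_L = ωL = 13.65 Ω
Z = 5.700 + j13.65 Ω
|Z| = √(5.700² + 13.65²) = 14.79 Ω
I = V/|Z| = 3.448 A
V_R = I·|Z_R| = 3.448 × 5.700 = 19.65 V

19.65 V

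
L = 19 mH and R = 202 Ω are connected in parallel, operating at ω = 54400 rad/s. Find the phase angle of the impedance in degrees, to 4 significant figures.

11.06°

X_L = ωL = 1034 Ω
Parallel: admittances add. Y = 1/R + 1/(jωL)
Y = (0.004950 − j0.0009675) S
|Y| = 0.005044 S → |Z| = 1/|Y| = 198.2 Ω, ∠Z = −∠Y = 11.06°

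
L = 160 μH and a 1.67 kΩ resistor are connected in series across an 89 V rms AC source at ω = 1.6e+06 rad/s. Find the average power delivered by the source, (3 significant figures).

4.63 W

X_L = ωL = 256 Ω
Z = 1670 + j256 Ω
|Z| = √(1670² + 256²) = 1690 Ω
∠Z = arctan(256/1670) = 8.72°
I = V/|Z| = 52.7 mA
P = VI cos φ = 89 × 0.0527 × cos(8.72°) = 4.63 W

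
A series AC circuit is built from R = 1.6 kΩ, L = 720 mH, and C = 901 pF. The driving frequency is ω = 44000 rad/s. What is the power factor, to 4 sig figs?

X_L = ωL = 31680 Ω
X_C = 1/(ωC) = 25220 Ω
Net reactance X = X_L − X_C = 6456 Ω
Z = 1600 + j6456 Ω
|Z| = √(1600² + 6456²) = 6651 Ω
∠Z = arctan(6456/1600) = 76.08°
cos φ = cos(76.08°) = 0.2406

0.2406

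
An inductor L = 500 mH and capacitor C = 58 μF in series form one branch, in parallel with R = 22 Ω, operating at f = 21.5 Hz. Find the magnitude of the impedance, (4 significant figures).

20.66 Ω

ω = 2πf = 135.1 rad/s
X_L = ωL = 67.54 Ω
X_C = 1/(ωC) = 127.6 Ω
Branch 1: Z₁ = R = 22.00 Ω
Branch 2 (series LC): Z₂ = j(X_L − X_C) = −j60.09 Ω
Parallel: Z = Z₁Z₂/(Z₁+Z₂), |Z| = 20.66 Ω, ∠Z = -20.11°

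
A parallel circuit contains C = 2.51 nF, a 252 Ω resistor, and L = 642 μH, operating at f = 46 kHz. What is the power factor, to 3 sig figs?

ω = 2πf = 289000 rad/s
X_L = ωL = 186 Ω
X_C = 1/(ωC) = 1380 Ω
Parallel: admittances add. Y = 1/R + 1/(jωL) + jωC
Y = (0.00397 − j0.00466) S
|Y| = 0.00612 S → |Z| = 1/|Y| = 163 Ω, ∠Z = −∠Y = 49.6°
cos φ = cos(49.6°) = 0.648

0.648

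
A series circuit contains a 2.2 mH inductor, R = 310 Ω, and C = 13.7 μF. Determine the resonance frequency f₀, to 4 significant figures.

ω₀ = 1/√(LC) = 1/√(0.0022 × 1.37e-05) = 5760 rad/s
f₀ = ω₀/(2π) = 916.7 Hz

916.7 Hz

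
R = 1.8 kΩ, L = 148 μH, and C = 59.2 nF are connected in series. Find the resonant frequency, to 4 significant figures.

ω₀ = 1/√(LC) = 1/√(0.000148 × 5.92e-08) = 337800 rad/s
f₀ = ω₀/(2π) = 53.77 kHz

53.77 kHz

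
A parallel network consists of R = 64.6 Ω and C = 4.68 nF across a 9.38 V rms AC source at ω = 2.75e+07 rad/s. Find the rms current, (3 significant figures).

1.22 A

X_C = 1/(ωC) = 7.77 Ω
Parallel: admittances add. Y = 1/R + jωC
Y = (0.0155 + j0.129) S
|Y| = 0.130 S → |Z| = 1/|Y| = 7.71 Ω, ∠Z = −∠Y = -83.1°
I = V/|Z| = 9.38/7.71 = 1.22 A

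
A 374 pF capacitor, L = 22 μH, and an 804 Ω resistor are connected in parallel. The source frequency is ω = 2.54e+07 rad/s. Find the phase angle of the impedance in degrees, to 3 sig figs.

-80.8°

X_L = ωL = 559 Ω
X_C = 1/(ωC) = 105 Ω
Parallel: admittances add. Y = 1/R + 1/(jωL) + jωC
Y = (0.00124 + j0.00771) S
|Y| = 0.00781 S → |Z| = 1/|Y| = 128 Ω, ∠Z = −∠Y = -80.8°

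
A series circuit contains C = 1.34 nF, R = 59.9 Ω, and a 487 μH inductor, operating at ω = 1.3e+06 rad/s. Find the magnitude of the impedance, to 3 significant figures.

X_L = ωL = 633 Ω
X_C = 1/(ωC) = 574 Ω
Net reactance X = X_L − X_C = 59.0 Ω
Z = 59.9 + j59.0 Ω
|Z| = √(59.9² + 59.0²) = 84.1 Ω

84.1 Ω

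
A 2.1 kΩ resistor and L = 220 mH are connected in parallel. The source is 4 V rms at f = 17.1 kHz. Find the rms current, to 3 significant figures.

ω = 2πf = 107400 rad/s
X_L = ωL = 23600 Ω
Parallel: admittances add. Y = 1/R + 1/(jωL)
Y = (0.000476 − j4.23e-05) S
|Y| = 0.000478 S → |Z| = 1/|Y| = 2090 Ω, ∠Z = −∠Y = 5.08°
I = V/|Z| = 4/2090 = 1.91 mA

1.91 mA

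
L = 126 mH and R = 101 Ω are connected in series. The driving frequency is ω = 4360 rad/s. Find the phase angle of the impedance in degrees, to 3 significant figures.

X_L = ωL = 549 Ω
Z = 101 + j549 Ω
|Z| = √(101² + 549²) = 559 Ω
∠Z = arctan(549/101) = 79.6°

79.6°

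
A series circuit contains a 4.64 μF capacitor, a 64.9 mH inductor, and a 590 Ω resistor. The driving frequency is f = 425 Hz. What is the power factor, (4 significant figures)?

ω = 2πf = 2670 rad/s
X_L = ωL = 173.3 Ω
X_C = 1/(ωC) = 80.71 Ω
Net reactance X = X_L − X_C = 92.60 Ω
Z = 590.0 + j92.60 Ω
|Z| = √(590.0² + 92.60²) = 597.2 Ω
∠Z = arctan(92.60/590.0) = 8.920°
cos φ = cos(8.920°) = 0.9879

0.9879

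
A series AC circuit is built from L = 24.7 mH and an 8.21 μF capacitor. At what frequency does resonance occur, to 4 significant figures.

ω₀ = 1/√(LC) = 1/√(0.0247 × 8.21e-06) = 2221 rad/s
f₀ = ω₀/(2π) = 353.4 Hz

353.4 Hz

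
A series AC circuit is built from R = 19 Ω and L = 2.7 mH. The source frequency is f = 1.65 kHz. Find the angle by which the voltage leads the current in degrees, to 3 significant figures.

55.8°

ω = 2πf = 10370 rad/s
X_L = ωL = 28.0 Ω
Z = 19.0 + j28.0 Ω
|Z| = √(19.0² + 28.0²) = 33.8 Ω
∠Z = arctan(28.0/19.0) = 55.8°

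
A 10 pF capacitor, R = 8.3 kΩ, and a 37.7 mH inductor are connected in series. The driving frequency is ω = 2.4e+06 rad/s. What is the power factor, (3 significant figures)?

X_L = ωL = 90500 Ω
X_C = 1/(ωC) = 41700 Ω
Net reactance X = X_L − X_C = 48800 Ω
Z = 8300 + j48800 Ω
|Z| = √(8300² + 48800²) = 49500 Ω
∠Z = arctan(48800/8300) = 80.3°
cos φ = cos(80.3°) = 0.168

0.168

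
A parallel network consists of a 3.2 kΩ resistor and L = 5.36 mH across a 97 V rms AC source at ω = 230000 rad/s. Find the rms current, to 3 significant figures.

X_L = ωL = 1230 Ω
Parallel: admittances add. Y = 1/R + 1/(jωL)
Y = (0.000313 − j0.000811) S
|Y| = 0.000869 S → |Z| = 1/|Y| = 1150 Ω, ∠Z = −∠Y = 68.9°
I = V/|Z| = 97/1150 = 84.3 mA

84.3 mA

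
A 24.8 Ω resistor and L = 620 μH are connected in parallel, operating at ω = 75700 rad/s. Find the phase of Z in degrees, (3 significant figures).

X_L = ωL = 46.9 Ω
Parallel: admittances add. Y = 1/R + 1/(jωL)
Y = (0.0403 − j0.0213) S
|Y| = 0.0456 S → |Z| = 1/|Y| = 21.9 Ω, ∠Z = −∠Y = 27.9°

27.9°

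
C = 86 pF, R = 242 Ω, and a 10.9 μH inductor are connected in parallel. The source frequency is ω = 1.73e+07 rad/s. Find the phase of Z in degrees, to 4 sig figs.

X_L = ωL = 188.6 Ω
X_C = 1/(ωC) = 672.1 Ω
Parallel: admittances add. Y = 1/R + 1/(jωL) + jωC
Y = (0.004132 − j0.003815) S
|Y| = 0.005624 S → |Z| = 1/|Y| = 177.8 Ω, ∠Z = −∠Y = 42.72°

42.72°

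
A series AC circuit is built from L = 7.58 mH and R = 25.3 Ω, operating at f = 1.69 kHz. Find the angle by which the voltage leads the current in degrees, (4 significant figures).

ω = 2πf = 10620 rad/s
X_L = ωL = 80.49 Ω
Z = 25.30 + j80.49 Ω
|Z| = √(25.30² + 80.49²) = 84.37 Ω
∠Z = arctan(80.49/25.30) = 72.55°

72.55°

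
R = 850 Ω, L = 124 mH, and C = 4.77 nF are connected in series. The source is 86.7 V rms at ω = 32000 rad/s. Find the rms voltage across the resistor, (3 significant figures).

27.1 V

X_L = ωL = 3970 Ω
X_C = 1/(ωC) = 6550 Ω
Net reactance X = X_L − X_C = -2580 Ω
Z = 850 − j2580 Ω
|Z| = √(850² + 2580²) = 2720 Ω
I = V/|Z| = 31.9 mA
V_R = I·|Z_R| = 0.0319 × 850 = 27.1 V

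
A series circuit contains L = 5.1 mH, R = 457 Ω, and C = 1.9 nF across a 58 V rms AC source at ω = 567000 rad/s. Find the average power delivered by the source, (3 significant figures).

378 mW

X_L = ωL = 2890 Ω
X_C = 1/(ωC) = 928 Ω
Net reactance X = X_L − X_C = 1960 Ω
Z = 457 + j1960 Ω
|Z| = √(457² + 1960²) = 2020 Ω
∠Z = arctan(1960/457) = 76.9°
I = V/|Z| = 28.8 mA
P = VI cos φ = 58 × 0.0288 × cos(76.9°) = 378 mW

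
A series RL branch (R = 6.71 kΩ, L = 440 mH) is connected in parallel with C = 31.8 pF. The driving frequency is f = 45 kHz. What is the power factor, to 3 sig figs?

0.405

ω = 2πf = 282700 rad/s
X_L = ωL = 124000 Ω
X_C = 1/(ωC) = 111000 Ω
Branch 1 (R+jX_L): Z₁ = 6710 + j124000 Ω, |Z₁| = 125000 Ω
Branch 2 (−jX_C): Z₂ = −j111000 Ω
Parallel: Z = Z₁Z₂/(Z₁+Z₂), |Z| = 936000 Ω, ∠Z = -66.1°
cos φ = cos(-66.1°) = 0.405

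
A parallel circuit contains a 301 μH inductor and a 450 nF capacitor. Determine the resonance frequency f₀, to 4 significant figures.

ω₀ = 1/√(LC) = 1/√(0.000301 × 4.5e-07) = 85920 rad/s
f₀ = ω₀/(2π) = 13.68 kHz

13.68 kHz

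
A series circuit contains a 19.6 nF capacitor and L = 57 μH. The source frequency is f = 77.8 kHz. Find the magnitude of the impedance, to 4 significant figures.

76.51 Ω

ω = 2πf = 488800 rad/s
X_L = ωL = 27.86 Ω
X_C = 1/(ωC) = 104.4 Ω
Net reactance X = X_L − X_C = -76.51 Ω
Z = − j76.51 Ω
|Z| = √(0² + 76.51²) = 76.51 Ω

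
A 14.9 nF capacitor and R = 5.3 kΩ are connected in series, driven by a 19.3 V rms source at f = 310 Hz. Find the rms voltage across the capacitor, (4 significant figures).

ω = 2πf = 1948 rad/s
X_C = 1/(ωC) = 34460 Ω
Z = 5300 − j34460 Ω
|Z| = √(5300² + 34460²) = 34860 Ω
I = V/|Z| = 553.6 μA
V_C = I·|Z_C| = 0.0005536 × 34460 = 19.08 V

19.08 V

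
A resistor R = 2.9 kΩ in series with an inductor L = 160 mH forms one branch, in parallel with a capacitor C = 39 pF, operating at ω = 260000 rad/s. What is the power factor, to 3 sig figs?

X_L = ωL = 41600 Ω
X_C = 1/(ωC) = 98600 Ω
Branch 1 (R+jX_L): Z₁ = 2900 + j41600 Ω, |Z₁| = 41700 Ω
Branch 2 (−jX_C): Z₂ = −j98600 Ω
Parallel: Z = Z₁Z₂/(Z₁+Z₂), |Z| = 72000 Ω, ∠Z = 83.1°
cos φ = cos(83.1°) = 0.120

0.120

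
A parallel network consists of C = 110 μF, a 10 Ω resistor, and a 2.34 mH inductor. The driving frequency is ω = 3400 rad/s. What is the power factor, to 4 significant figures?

0.3736

X_L = ωL = 7.956 Ω
X_C = 1/(ωC) = 2.674 Ω
Parallel: admittances add. Y = 1/R + 1/(jωL) + jωC
Y = (0.1000 + j0.2483) S
|Y| = 0.2677 S → |Z| = 1/|Y| = 3.736 Ω, ∠Z = −∠Y = -68.06°
cos φ = cos(-68.06°) = 0.3736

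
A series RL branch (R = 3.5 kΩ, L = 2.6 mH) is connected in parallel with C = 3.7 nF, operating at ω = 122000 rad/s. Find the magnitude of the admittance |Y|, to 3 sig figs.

X_L = ωL = 317 Ω
X_C = 1/(ωC) = 2220 Ω
Branch 1 (R+jX_L): Z₁ = 3500 + j317 Ω, |Z₁| = 3510 Ω
Branch 2 (−jX_C): Z₂ = −j2220 Ω
Parallel: Z = Z₁Z₂/(Z₁+Z₂), |Z| = 1960 Ω, ∠Z = -56.3°
|Y| = 1/|Z| = 511 μS

511 μS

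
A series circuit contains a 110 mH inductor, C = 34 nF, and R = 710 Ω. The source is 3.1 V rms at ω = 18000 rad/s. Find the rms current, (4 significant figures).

X_L = ωL = 1980 Ω
X_C = 1/(ωC) = 1634 Ω
Net reactance X = X_L − X_C = 346.0 Ω
Z = 710.0 + j346.0 Ω
|Z| = √(710.0² + 346.0²) = 789.8 Ω
I = V/|Z| = 3.1/789.8 = 3.925 mA

3.925 mA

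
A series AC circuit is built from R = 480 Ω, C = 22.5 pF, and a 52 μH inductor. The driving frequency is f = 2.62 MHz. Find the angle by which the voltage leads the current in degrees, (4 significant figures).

-75.41°

ω = 2πf = 1.646e+07 rad/s
X_L = ωL = 856.0 Ω
X_C = 1/(ωC) = 2700 Ω
Net reactance X = X_L − X_C = -1844 Ω
Z = 480.0 − j1844 Ω
|Z| = √(480.0² + 1844²) = 1905 Ω
∠Z = arctan(-1844/480.0) = -75.41°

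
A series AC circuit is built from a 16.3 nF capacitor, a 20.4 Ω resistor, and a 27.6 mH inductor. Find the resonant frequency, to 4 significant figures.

ω₀ = 1/√(LC) = 1/√(0.0276 × 1.63e-08) = 47150 rad/s
f₀ = ω₀/(2π) = 7.504 kHz

7.504 kHz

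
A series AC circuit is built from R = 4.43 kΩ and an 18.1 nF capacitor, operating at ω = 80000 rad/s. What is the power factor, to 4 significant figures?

0.9881

X_C = 1/(ωC) = 690.6 Ω
Z = 4430 − j690.6 Ω
|Z| = √(4430² + 690.6²) = 4484 Ω
∠Z = arctan(-690.6/4430) = -8.861°
cos φ = cos(-8.861°) = 0.9881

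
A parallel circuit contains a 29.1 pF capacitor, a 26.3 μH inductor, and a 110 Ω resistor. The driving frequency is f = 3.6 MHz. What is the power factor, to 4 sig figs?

ω = 2πf = 2.262e+07 rad/s
X_L = ωL = 594.9 Ω
X_C = 1/(ωC) = 1519 Ω
Parallel: admittances add. Y = 1/R + 1/(jωL) + jωC
Y = (0.009091 − j0.001023) S
|Y| = 0.009148 S → |Z| = 1/|Y| = 109.3 Ω, ∠Z = −∠Y = 6.419°
cos φ = cos(6.419°) = 0.9937

0.9937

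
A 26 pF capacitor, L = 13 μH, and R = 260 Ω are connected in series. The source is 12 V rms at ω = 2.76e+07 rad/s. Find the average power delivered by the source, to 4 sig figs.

X_L = ωL = 358.8 Ω
X_C = 1/(ωC) = 1394 Ω
Net reactance X = X_L − X_C = -1035 Ω
Z = 260.0 − j1035 Ω
|Z| = √(260.0² + 1035²) = 1067 Ω
∠Z = arctan(-1035/260.0) = -75.90°
I = V/|Z| = 11.25 mA
P = VI cos φ = 12 × 0.01125 × cos(-75.90°) = 32.89 mW

32.89 mW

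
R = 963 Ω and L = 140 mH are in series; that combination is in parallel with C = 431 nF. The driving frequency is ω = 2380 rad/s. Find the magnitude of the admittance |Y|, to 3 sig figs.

X_L = ωL = 333 Ω
X_C = 1/(ωC) = 975 Ω
Branch 1 (R+jX_L): Z₁ = 963 + j333 Ω, |Z₁| = 1020 Ω
Branch 2 (−jX_C): Z₂ = −j975 Ω
Parallel: Z = Z₁Z₂/(Z₁+Z₂), |Z| = 858 Ω, ∠Z = -37.2°
|Y| = 1/|Z| = 1.16 mS

1.16 mS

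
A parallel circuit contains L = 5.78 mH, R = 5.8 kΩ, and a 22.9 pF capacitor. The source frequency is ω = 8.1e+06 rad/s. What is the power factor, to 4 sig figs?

X_L = ωL = 46820 Ω
X_C = 1/(ωC) = 5391 Ω
Parallel: admittances add. Y = 1/R + 1/(jωL) + jωC
Y = (0.0001724 + j0.0001641) S
|Y| = 0.0002380 S → |Z| = 1/|Y| = 4201 Ω, ∠Z = −∠Y = -43.59°
cos φ = cos(-43.59°) = 0.7243

0.7243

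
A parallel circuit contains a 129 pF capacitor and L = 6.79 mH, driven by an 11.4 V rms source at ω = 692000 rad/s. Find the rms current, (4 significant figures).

X_L = ωL = 4699 Ω
X_C = 1/(ωC) = 11200 Ω
Parallel: admittances add. Y = 1/(jωL) + jωC
Y = (0 − j0.0001236) S
|Y| = 0.0001236 S → |Z| = 1/|Y| = 8093 Ω, ∠Z = −∠Y = 90.00°
I = V/|Z| = 11.4/8093 = 1.409 mA

1.409 mA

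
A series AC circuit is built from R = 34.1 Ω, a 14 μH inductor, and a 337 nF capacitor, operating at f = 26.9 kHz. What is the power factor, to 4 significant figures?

ω = 2πf = 169000 rad/s
X_L = ωL = 2.366 Ω
X_C = 1/(ωC) = 17.56 Ω
Net reactance X = X_L − X_C = -15.19 Ω
Z = 34.10 − j15.19 Ω
|Z| = √(34.10² + 15.19²) = 37.33 Ω
∠Z = arctan(-15.19/34.10) = -24.01°
cos φ = cos(-24.01°) = 0.9135

0.9135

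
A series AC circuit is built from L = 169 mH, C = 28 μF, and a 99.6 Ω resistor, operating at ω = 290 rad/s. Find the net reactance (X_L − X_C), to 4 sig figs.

-74.14 Ω

X_L = ωL = 49.01 Ω
X_C = 1/(ωC) = 123.2 Ω
X = 49.01 − 123.2 = -74.14 Ω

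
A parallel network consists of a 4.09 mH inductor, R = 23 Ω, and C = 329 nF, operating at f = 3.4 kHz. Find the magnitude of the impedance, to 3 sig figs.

22.9 Ω

ω = 2πf = 21360 rad/s
X_L = ωL = 87.4 Ω
X_C = 1/(ωC) = 142 Ω
Parallel: admittances add. Y = 1/R + 1/(jωL) + jωC
Y = (0.0435 − j0.00442) S
|Y| = 0.0437 S → |Z| = 1/|Y| = 22.9 Ω, ∠Z = −∠Y = 5.80°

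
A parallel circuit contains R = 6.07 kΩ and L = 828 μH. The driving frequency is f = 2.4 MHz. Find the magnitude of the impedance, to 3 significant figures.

5460 Ω

ω = 2πf = 1.508e+07 rad/s
X_L = ωL = 12500 Ω
Parallel: admittances add. Y = 1/R + 1/(jωL)
Y = (0.000165 − j8.01e-05) S
|Y| = 0.000183 S → |Z| = 1/|Y| = 5460 Ω, ∠Z = −∠Y = 25.9°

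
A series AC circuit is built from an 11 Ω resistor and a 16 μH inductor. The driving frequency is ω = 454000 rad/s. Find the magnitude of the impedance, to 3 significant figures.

X_L = ωL = 7.26 Ω
Z = 11.0 + j7.26 Ω
|Z| = √(11.0² + 7.26²) = 13.2 Ω

13.2 Ω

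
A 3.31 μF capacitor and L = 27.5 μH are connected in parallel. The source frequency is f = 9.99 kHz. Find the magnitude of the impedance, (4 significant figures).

ω = 2πf = 62770 rad/s
X_L = ωL = 1.726 Ω
X_C = 1/(ωC) = 4.813 Ω
Parallel: admittances add. Y = 1/(jωL) + jωC
Y = (0 − j0.3716) S
|Y| = 0.3716 S → |Z| = 1/|Y| = 2.691 Ω, ∠Z = −∠Y = 90.00°

2.691 Ω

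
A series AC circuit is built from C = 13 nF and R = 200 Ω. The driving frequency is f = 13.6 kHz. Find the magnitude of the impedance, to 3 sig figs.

922 Ω

ω = 2πf = 85450 rad/s
X_C = 1/(ωC) = 900 Ω
Z = 200 − j900 Ω
|Z| = √(200² + 900²) = 922 Ω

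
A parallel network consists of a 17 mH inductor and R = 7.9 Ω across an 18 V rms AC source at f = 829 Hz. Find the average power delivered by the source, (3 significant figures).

41.0 W

ω = 2πf = 5209 rad/s
X_L = ωL = 88.5 Ω
Parallel: admittances add. Y = 1/R + 1/(jωL)
Y = (0.127 − j0.0113) S
|Y| = 0.127 S → |Z| = 1/|Y| = 7.87 Ω, ∠Z = −∠Y = 5.10°
I = V/|Z| = 2.29 A
P = VI cos φ = 18 × 2.29 × cos(5.10°) = 41.0 W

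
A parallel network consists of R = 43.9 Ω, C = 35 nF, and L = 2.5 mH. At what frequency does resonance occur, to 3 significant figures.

17.0 kHz

ω₀ = 1/√(LC) = 1/√(0.0025 × 3.5e-08) = 106900 rad/s
f₀ = ω₀/(2π) = 17.0 kHz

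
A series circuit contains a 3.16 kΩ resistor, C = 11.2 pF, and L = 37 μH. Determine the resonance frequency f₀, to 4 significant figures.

7.818 MHz

ω₀ = 1/√(LC) = 1/√(3.7e-05 × 1.12e-11) = 4.912e+07 rad/s
f₀ = ω₀/(2π) = 7.818 MHz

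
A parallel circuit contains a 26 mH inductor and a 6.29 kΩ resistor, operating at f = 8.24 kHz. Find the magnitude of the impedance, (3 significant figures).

1320 Ω

ω = 2πf = 51770 rad/s
X_L = ωL = 1350 Ω
Parallel: admittances add. Y = 1/R + 1/(jωL)
Y = (0.000159 − j0.000743) S
|Y| = 0.000760 S → |Z| = 1/|Y| = 1320 Ω, ∠Z = −∠Y = 77.9°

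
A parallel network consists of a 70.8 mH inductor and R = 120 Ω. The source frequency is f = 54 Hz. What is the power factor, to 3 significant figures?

ω = 2πf = 339.3 rad/s
X_L = ωL = 24.0 Ω
Parallel: admittances add. Y = 1/R + 1/(jωL)
Y = (0.00833 − j0.0416) S
|Y| = 0.0425 S → |Z| = 1/|Y| = 23.6 Ω, ∠Z = −∠Y = 78.7°
cos φ = cos(78.7°) = 0.196

0.196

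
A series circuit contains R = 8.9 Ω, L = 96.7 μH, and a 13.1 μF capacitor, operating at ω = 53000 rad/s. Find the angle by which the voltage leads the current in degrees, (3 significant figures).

22.5°

X_L = ωL = 5.13 Ω
X_C = 1/(ωC) = 1.44 Ω
Net reactance X = X_L − X_C = 3.68 Ω
Z = 8.90 + j3.68 Ω
|Z| = √(8.90² + 3.68²) = 9.63 Ω
∠Z = arctan(3.68/8.90) = 22.5°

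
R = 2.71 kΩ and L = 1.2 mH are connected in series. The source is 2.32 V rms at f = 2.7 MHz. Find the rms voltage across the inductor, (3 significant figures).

ω = 2πf = 1.696e+07 rad/s
X_L = ωL = 20400 Ω
Z = 2710 + j20400 Ω
|Z| = √(2710² + 20400²) = 20500 Ω
I = V/|Z| = 113 μA
V_L = I·|Z_L| = 0.000113 × 20400 = 2.30 V

2.30 V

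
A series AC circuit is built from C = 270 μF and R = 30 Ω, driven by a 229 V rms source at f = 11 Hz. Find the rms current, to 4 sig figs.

ω = 2πf = 69.12 rad/s
X_C = 1/(ωC) = 53.59 Ω
Z = 30.00 − j53.59 Ω
|Z| = √(30.00² + 53.59²) = 61.41 Ω
I = V/|Z| = 229/61.41 = 3.729 A

3.729 A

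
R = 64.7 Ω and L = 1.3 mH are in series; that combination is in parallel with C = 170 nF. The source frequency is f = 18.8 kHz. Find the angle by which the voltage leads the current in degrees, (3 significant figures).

ω = 2πf = 118100 rad/s
X_L = ωL = 154 Ω
X_C = 1/(ωC) = 49.8 Ω
Branch 1 (R+jX_L): Z₁ = 64.7 + j154 Ω, |Z₁| = 167 Ω
Branch 2 (−jX_C): Z₂ = −j49.8 Ω
Parallel: Z = Z₁Z₂/(Z₁+Z₂), |Z| = 67.9 Ω, ∠Z = -80.9°

-80.9°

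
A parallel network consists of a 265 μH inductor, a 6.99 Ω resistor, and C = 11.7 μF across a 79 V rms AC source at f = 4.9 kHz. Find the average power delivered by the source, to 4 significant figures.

892.8 W

ω = 2πf = 30790 rad/s
X_L = ωL = 8.159 Ω
X_C = 1/(ωC) = 2.776 Ω
Parallel: admittances add. Y = 1/R + 1/(jωL) + jωC
Y = (0.1431 + j0.2376) S
|Y| = 0.2774 S → |Z| = 1/|Y| = 3.605 Ω, ∠Z = −∠Y = -58.95°
I = V/|Z| = 21.91 A
P = VI cos φ = 79 × 21.91 × cos(-58.95°) = 892.8 W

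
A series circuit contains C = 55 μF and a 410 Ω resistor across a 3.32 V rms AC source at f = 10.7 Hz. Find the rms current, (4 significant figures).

ω = 2πf = 67.23 rad/s
X_C = 1/(ωC) = 270.4 Ω
Z = 410.0 − j270.4 Ω
|Z| = √(410.0² + 270.4²) = 491.2 Ω
I = V/|Z| = 3.32/491.2 = 6.760 mA

6.760 mA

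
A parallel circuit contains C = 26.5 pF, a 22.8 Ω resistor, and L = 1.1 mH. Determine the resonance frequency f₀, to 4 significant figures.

932.2 kHz

ω₀ = 1/√(LC) = 1/√(0.0011 × 2.65e-11) = 5.857e+06 rad/s
f₀ = ω₀/(2π) = 932.2 kHz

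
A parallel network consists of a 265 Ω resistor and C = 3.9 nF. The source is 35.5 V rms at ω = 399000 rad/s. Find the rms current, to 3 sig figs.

145 mA

X_C = 1/(ωC) = 643 Ω
Parallel: admittances add. Y = 1/R + jωC
Y = (0.00377 + j0.00156) S
|Y| = 0.00408 S → |Z| = 1/|Y| = 245 Ω, ∠Z = −∠Y = -22.4°
I = V/|Z| = 35.5/245 = 145 mA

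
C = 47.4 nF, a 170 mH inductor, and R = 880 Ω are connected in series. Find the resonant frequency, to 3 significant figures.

1.77 kHz

ω₀ = 1/√(LC) = 1/√(0.17 × 4.74e-08) = 11140 rad/s
f₀ = ω₀/(2π) = 1.77 kHz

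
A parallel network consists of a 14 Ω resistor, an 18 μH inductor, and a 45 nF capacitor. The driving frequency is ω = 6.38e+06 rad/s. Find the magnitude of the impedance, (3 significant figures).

3.48 Ω

X_L = ωL = 115 Ω
X_C = 1/(ωC) = 3.48 Ω
Parallel: admittances add. Y = 1/R + 1/(jωL) + jωC
Y = (0.0714 + j0.278) S
|Y| = 0.287 S → |Z| = 1/|Y| = 3.48 Ω, ∠Z = −∠Y = -75.6°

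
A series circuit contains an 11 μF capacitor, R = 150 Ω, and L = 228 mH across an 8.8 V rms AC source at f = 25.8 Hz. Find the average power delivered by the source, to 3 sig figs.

39.1 mW

ω = 2πf = 162.1 rad/s
X_L = ωL = 37.0 Ω
X_C = 1/(ωC) = 561 Ω
Net reactance X = X_L − X_C = -524 Ω
Z = 150 − j524 Ω
|Z| = √(150² + 524²) = 545 Ω
∠Z = arctan(-524/150) = -74.0°
I = V/|Z| = 16.1 mA
P = VI cos φ = 8.8 × 0.0161 × cos(-74.0°) = 39.1 mW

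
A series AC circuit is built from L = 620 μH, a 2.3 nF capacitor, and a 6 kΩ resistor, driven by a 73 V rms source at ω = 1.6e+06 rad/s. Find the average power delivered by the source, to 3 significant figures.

X_L = ωL = 992 Ω
X_C = 1/(ωC) = 272 Ω
Net reactance X = X_L − X_C = 720 Ω
Z = 6000 + j720 Ω
|Z| = √(6000² + 720²) = 6040 Ω
∠Z = arctan(720/6000) = 6.85°
I = V/|Z| = 12.1 mA
P = VI cos φ = 73 × 0.0121 × cos(6.85°) = 876 mW

876 mW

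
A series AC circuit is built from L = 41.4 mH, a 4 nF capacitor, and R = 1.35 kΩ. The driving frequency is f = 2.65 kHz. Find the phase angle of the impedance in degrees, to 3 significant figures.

-84.6°

ω = 2πf = 16650 rad/s
X_L = ωL = 689 Ω
X_C = 1/(ωC) = 15000 Ω
Net reactance X = X_L − X_C = -14300 Ω
Z = 1350 − j14300 Ω
|Z| = √(1350² + 14300²) = 14400 Ω
∠Z = arctan(-14300/1350) = -84.6°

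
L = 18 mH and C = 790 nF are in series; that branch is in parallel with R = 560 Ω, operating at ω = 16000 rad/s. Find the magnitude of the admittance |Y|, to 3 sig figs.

5.11 mS

X_L = ωL = 288 Ω
X_C = 1/(ωC) = 79.1 Ω
Branch 1: Z₁ = R = 560 Ω
Branch 2 (series LC): Z₂ = j(X_L − X_C) = j209 Ω
Parallel: Z = Z₁Z₂/(Z₁+Z₂), |Z| = 196 Ω, ∠Z = 69.5°
|Y| = 1/|Z| = 5.11 mS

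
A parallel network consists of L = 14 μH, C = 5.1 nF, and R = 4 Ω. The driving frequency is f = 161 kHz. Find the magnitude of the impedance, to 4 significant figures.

ω = 2πf = 1.012e+06 rad/s
X_L = ωL = 14.16 Ω
X_C = 1/(ωC) = 193.8 Ω
Parallel: admittances add. Y = 1/R + 1/(jωL) + jωC
Y = (0.2500 − j0.06545) S
|Y| = 0.2584 S → |Z| = 1/|Y| = 3.870 Ω, ∠Z = −∠Y = 14.67°

3.870 Ω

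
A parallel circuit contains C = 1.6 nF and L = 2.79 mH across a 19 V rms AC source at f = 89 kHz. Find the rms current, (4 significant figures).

4.822 mA

ω = 2πf = 559200 rad/s
X_L = ωL = 1560 Ω
X_C = 1/(ωC) = 1118 Ω
Parallel: admittances add. Y = 1/(jωL) + jωC
Y = (0 + j0.0002538) S
|Y| = 0.0002538 S → |Z| = 1/|Y| = 3941 Ω, ∠Z = −∠Y = -90.00°
I = V/|Z| = 19/3941 = 4.822 mA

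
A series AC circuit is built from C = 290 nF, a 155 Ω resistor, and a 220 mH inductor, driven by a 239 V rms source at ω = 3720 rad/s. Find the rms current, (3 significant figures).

X_L = ωL = 818 Ω
X_C = 1/(ωC) = 927 Ω
Net reactance X = X_L − X_C = -109 Ω
Z = 155 − j109 Ω
|Z| = √(155² + 109²) = 189 Ω
I = V/|Z| = 239/189 = 1.26 A

1.26 A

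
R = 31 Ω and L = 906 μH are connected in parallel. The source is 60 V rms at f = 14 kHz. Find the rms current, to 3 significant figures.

2.08 A

ω = 2πf = 87960 rad/s
X_L = ωL = 79.7 Ω
Parallel: admittances add. Y = 1/R + 1/(jωL)
Y = (0.0323 − j0.0125) S
|Y| = 0.0346 S → |Z| = 1/|Y| = 28.9 Ω, ∠Z = −∠Y = 21.3°
I = V/|Z| = 60/28.9 = 2.08 A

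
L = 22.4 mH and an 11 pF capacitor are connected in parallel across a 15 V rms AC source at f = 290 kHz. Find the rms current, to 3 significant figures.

ω = 2πf = 1.822e+06 rad/s
X_L = ωL = 40800 Ω
X_C = 1/(ωC) = 49900 Ω
Parallel: admittances add. Y = 1/(jωL) + jωC
Y = (0 − j4.46e-06) S
|Y| = 4.46e-06 S → |Z| = 1/|Y| = 224000 Ω, ∠Z = −∠Y = 90.0°
I = V/|Z| = 15/224000 = 66.9 μA

66.9 μA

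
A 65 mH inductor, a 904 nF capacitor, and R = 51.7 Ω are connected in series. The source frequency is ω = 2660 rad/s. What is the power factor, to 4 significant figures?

0.2081

X_L = ωL = 172.9 Ω
X_C = 1/(ωC) = 415.9 Ω
Net reactance X = X_L − X_C = -243.0 Ω
Z = 51.70 − j243.0 Ω
|Z| = √(51.70² + 243.0²) = 248.4 Ω
∠Z = arctan(-243.0/51.70) = -77.99°
cos φ = cos(-77.99°) = 0.2081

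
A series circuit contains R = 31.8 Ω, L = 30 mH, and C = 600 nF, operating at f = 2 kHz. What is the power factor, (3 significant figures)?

ω = 2πf = 12570 rad/s
X_L = ωL = 377 Ω
X_C = 1/(ωC) = 133 Ω
Net reactance X = X_L − X_C = 244 Ω
Z = 31.8 + j244 Ω
|Z| = √(31.8² + 244²) = 246 Ω
∠Z = arctan(244/31.8) = 82.6°
cos φ = cos(82.6°) = 0.129

0.129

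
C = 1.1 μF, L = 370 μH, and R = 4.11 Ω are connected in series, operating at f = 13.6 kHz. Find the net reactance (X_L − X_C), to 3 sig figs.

21.0 Ω

ω = 2πf = 85450 rad/s
X_L = ωL = 31.6 Ω
X_C = 1/(ωC) = 10.6 Ω
X = 31.6 − 10.6 = 21.0 Ω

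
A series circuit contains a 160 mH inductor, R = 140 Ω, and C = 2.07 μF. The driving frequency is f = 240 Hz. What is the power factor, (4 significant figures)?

ω = 2πf = 1508 rad/s
X_L = ωL = 241.3 Ω
X_C = 1/(ωC) = 320.4 Ω
Net reactance X = X_L − X_C = -79.09 Ω
Z = 140.0 − j79.09 Ω
|Z| = √(140.0² + 79.09²) = 160.8 Ω
∠Z = arctan(-79.09/140.0) = -29.46°
cos φ = cos(-29.46°) = 0.8707

0.8707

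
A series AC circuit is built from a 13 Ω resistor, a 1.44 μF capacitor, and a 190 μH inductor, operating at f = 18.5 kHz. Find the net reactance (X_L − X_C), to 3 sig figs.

16.1 Ω

ω = 2πf = 116200 rad/s
X_L = ωL = 22.1 Ω
X_C = 1/(ωC) = 5.97 Ω
X = 22.1 − 5.97 = 16.1 Ω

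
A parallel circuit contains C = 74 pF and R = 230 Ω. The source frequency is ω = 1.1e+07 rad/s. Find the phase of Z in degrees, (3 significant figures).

X_C = 1/(ωC) = 1230 Ω
Parallel: admittances add. Y = 1/R + jωC
Y = (0.00435 + j0.000814) S
|Y| = 0.00442 S → |Z| = 1/|Y| = 226 Ω, ∠Z = −∠Y = -10.6°

-10.6°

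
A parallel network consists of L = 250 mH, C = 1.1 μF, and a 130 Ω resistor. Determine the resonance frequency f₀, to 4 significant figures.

303.5 Hz

ω₀ = 1/√(LC) = 1/√(0.25 × 1.1e-06) = 1907 rad/s
f₀ = ω₀/(2π) = 303.5 Hz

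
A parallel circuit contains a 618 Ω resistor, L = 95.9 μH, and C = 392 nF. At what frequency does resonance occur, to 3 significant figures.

26.0 kHz

ω₀ = 1/√(LC) = 1/√(9.59e-05 × 3.92e-07) = 163100 rad/s
f₀ = ω₀/(2π) = 26.0 kHz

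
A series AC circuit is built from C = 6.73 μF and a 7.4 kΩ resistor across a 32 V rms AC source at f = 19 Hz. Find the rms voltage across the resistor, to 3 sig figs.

31.6 V

ω = 2πf = 119.4 rad/s
X_C = 1/(ωC) = 1240 Ω
Z = 7400 − j1240 Ω
|Z| = √(7400² + 1240²) = 7500 Ω
I = V/|Z| = 4.26 mA
V_R = I·|Z_R| = 0.00426 × 7400 = 31.6 V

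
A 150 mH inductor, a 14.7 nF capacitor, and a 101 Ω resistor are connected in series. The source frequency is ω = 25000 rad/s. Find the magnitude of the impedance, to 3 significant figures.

X_L = ωL = 3750 Ω
X_C = 1/(ωC) = 2720 Ω
Net reactance X = X_L − X_C = 1030 Ω
Z = 101 + j1030 Ω
|Z| = √(101² + 1030²) = 1030 Ω

1030 Ω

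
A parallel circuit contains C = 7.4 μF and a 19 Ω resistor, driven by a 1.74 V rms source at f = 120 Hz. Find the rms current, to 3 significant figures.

92.1 mA

ω = 2πf = 754.0 rad/s
X_C = 1/(ωC) = 179 Ω
Parallel: admittances add. Y = 1/R + jωC
Y = (0.0526 + j0.00558) S
|Y| = 0.0529 S → |Z| = 1/|Y| = 18.9 Ω, ∠Z = −∠Y = -6.05°
I = V/|Z| = 1.74/18.9 = 92.1 mA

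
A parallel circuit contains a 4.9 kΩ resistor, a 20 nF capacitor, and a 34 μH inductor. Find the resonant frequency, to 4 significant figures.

ω₀ = 1/√(LC) = 1/√(3.4e-05 × 2e-08) = 1.213e+06 rad/s
f₀ = ω₀/(2π) = 193.0 kHz

193.0 kHz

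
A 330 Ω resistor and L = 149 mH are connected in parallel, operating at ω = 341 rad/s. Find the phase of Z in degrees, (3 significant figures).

X_L = ωL = 50.8 Ω
Parallel: admittances add. Y = 1/R + 1/(jωL)
Y = (0.00303 − j0.0197) S
|Y| = 0.0199 S → |Z| = 1/|Y| = 50.2 Ω, ∠Z = −∠Y = 81.2°

81.2°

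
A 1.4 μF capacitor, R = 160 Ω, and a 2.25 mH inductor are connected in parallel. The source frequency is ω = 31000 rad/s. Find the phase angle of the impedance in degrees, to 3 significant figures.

X_L = ωL = 69.8 Ω
X_C = 1/(ωC) = 23.0 Ω
Parallel: admittances add. Y = 1/R + 1/(jωL) + jωC
Y = (0.00625 + j0.0291) S
|Y| = 0.0297 S → |Z| = 1/|Y| = 33.6 Ω, ∠Z = −∠Y = -77.9°

-77.9°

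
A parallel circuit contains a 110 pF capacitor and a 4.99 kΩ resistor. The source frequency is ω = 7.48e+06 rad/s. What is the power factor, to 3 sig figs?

0.237

X_C = 1/(ωC) = 1220 Ω
Parallel: admittances add. Y = 1/R + jωC
Y = (0.000200 + j0.000823) S
|Y| = 0.000847 S → |Z| = 1/|Y| = 1180 Ω, ∠Z = −∠Y = -76.3°
cos φ = cos(-76.3°) = 0.237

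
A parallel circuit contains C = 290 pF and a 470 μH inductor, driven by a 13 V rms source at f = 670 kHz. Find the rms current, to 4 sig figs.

9.300 mA

ω = 2πf = 4.21e+06 rad/s
X_L = ωL = 1979 Ω
X_C = 1/(ωC) = 819.1 Ω
Parallel: admittances add. Y = 1/(jωL) + jωC
Y = (0 + j0.0007154) S
|Y| = 0.0007154 S → |Z| = 1/|Y| = 1398 Ω, ∠Z = −∠Y = -90.00°
I = V/|Z| = 13/1398 = 9.300 mA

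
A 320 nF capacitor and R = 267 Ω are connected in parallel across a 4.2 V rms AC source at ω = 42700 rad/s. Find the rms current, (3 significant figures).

X_C = 1/(ωC) = 73.2 Ω
Parallel: admittances add. Y = 1/R + jωC
Y = (0.00375 + j0.0137) S
|Y| = 0.0142 S → |Z| = 1/|Y| = 70.6 Ω, ∠Z = −∠Y = -74.7°
I = V/|Z| = 4.2/70.6 = 59.5 mA

59.5 mA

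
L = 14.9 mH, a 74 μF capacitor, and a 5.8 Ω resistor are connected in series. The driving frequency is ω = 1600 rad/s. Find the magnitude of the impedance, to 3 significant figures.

16.5 Ω

X_L = ωL = 23.8 Ω
X_C = 1/(ωC) = 8.45 Ω
Net reactance X = X_L − X_C = 15.4 Ω
Z = 5.80 + j15.4 Ω
|Z| = √(5.80² + 15.4²) = 16.5 Ω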